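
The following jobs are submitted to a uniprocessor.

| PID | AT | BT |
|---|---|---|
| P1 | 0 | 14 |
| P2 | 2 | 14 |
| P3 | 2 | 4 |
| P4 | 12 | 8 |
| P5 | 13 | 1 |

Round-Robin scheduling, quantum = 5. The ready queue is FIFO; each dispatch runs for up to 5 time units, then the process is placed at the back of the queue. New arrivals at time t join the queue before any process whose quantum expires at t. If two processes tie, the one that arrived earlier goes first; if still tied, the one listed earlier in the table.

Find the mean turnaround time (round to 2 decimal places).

25.60

Schedule: | P1 0-5 | P2 5-10 | P3 10-14 | P1 14-19 | P2 19-24 | P4 24-29 | P5 29-30 | P1 30-34 | P2 34-38 | P4 38-41 |
Completion: P1=34  P2=38  P3=14  P4=41  P5=30
Turnaround (C−A): P1=34  P2=36  P3=12  P4=29  P5=17
Turnaround times: P1=34, P2=36, P3=12, P4=29, P5=17
Average turnaround = (34+36+12+29+17) / 5 = 128/5 = 25.60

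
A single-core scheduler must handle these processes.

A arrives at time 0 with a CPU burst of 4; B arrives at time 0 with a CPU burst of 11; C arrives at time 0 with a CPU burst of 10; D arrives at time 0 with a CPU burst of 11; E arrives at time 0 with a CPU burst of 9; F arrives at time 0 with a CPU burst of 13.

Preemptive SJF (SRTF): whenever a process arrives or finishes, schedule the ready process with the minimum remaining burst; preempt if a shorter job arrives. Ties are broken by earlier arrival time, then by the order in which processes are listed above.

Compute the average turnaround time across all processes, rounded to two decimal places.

29.50

Schedule: | A 0-4 | E 4-13 | C 13-23 | B 23-34 | D 34-45 | F 45-58 |
Completion: A=4  B=34  C=23  D=45  E=13  F=58
Turnaround times: A=4, B=34, C=23, D=45, E=13, F=58
Average turnaround = (4+34+23+45+13+58) / 6 = 177/6 = 29.50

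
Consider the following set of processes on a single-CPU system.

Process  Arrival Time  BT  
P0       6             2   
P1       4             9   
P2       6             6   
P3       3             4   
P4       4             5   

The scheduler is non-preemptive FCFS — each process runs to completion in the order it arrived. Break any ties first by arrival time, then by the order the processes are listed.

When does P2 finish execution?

29

Gantt: | idle 0-3 | P3 3-7 | P1 7-16 | P4 16-21 | P0 21-23 | P2 23-29 |
Completion: P0=23  P1=16  P2=29  P3=7  P4=21
Turnaround (C−A): P0=17  P1=12  P2=23  P3=4  P4=17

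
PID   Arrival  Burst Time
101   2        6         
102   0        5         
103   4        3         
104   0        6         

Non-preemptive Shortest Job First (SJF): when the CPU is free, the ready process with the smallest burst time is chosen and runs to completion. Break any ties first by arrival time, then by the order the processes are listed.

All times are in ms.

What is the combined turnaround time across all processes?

Gantt: | 102 0-5 | 103 5-8 | 104 8-14 | 101 14-20 |
Completion: 101=20  102=5  103=8  104=14
Turnaround (C−A): 101=18  102=5  103=4  104=14
Turnaround = completion − arrival: 101=18, 102=5, 103=4, 104=14
Total turnaround = 18 + 5 + 4 + 14 = 41

41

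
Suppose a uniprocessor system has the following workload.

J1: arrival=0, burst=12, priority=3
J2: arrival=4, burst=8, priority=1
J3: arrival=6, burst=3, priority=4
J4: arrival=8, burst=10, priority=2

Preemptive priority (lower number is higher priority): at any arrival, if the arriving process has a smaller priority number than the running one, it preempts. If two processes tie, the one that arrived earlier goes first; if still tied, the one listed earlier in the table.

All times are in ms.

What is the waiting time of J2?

Schedule: | J1 0-4 | J2 4-12 | J4 12-22 | J1 22-30 | J3 30-33 |
Completion: J1=30  J2=12  J3=33  J4=22
Turnaround (C−A): J1=30  J2=8  J3=27  J4=14
Waiting(J2) = turnaround − burst = 8 − 8 = 0

0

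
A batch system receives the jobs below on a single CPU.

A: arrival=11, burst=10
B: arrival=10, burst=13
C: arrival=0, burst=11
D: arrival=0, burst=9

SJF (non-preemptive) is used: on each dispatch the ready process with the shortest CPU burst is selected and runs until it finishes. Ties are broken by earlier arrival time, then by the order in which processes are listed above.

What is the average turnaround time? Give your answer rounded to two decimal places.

20.25

Schedule: | D 0-9 | C 9-20 | A 20-30 | B 30-43 |
Completion: A=30  B=43  C=20  D=9
Turnaround (C−A): A=19  B=33  C=20  D=9
Turnaround times: A=19, B=33, C=20, D=9
Average turnaround = (19+33+20+9) / 4 = 81/4 = 20.25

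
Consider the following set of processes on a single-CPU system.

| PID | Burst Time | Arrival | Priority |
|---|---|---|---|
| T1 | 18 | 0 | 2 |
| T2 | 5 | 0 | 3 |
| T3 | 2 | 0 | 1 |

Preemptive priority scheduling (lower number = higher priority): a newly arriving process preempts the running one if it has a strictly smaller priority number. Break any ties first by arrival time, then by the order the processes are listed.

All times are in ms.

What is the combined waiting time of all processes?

22

Gantt: | T3 0-2 | T1 2-20 | T2 20-25 |
Completion: T1=20  T2=25  T3=2
Turnaround (C−A): T1=20  T2=25  T3=2
Waiting = turnaround − burst: T1=2, T2=20, T3=0
Total waiting = 2 + 20 + 0 = 22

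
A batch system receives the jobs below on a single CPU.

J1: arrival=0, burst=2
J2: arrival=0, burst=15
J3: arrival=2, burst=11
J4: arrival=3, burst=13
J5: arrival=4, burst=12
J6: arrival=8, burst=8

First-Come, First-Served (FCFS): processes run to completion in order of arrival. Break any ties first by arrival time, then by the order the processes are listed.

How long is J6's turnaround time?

53

Gantt: | J1 0-2 | J2 2-17 | J3 17-28 | J4 28-41 | J5 41-53 | J6 53-61 |
Completion: J1=2  J2=17  J3=28  J4=41  J5=53  J6=61
Turnaround(J6) = completion − arrival = 61 − 8 = 53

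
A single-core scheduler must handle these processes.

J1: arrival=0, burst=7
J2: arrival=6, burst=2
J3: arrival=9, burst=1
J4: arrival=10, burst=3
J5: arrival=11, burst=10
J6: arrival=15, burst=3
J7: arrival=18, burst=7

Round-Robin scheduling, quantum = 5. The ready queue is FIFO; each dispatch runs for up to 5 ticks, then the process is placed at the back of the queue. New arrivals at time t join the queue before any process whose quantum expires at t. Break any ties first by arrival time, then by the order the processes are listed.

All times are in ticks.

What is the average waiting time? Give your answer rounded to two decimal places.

3.14

Gantt: | J1 0-7 | J2 7-9 | J3 9-10 | J4 10-13 | J5 13-18 | J6 18-21 | J7 21-26 | J5 26-31 | J7 31-33 |
Completion: J1=7  J2=9  J3=10  J4=13  J5=31  J6=21  J7=33
Turnaround (C−A): J1=7  J2=3  J3=1  J4=3  J5=20  J6=6  J7=15
Waiting times: J1=0, J2=1, J3=0, J4=0, J5=10, J6=3, J7=8
Average waiting = (0+1+0+0+10+3+8) / 7 = 22/7 = 3.14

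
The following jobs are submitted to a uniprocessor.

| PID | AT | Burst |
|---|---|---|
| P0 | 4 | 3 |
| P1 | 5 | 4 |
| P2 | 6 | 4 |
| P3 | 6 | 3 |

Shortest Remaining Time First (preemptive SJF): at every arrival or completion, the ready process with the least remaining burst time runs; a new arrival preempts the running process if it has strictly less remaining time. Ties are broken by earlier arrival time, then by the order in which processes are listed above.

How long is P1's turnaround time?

Timeline: | idle 0-4 | P0 4-7 | P3 7-10 | P1 10-14 | P2 14-18 |
Completion: P0=7  P1=14  P2=18  P3=10
Turnaround (C−A): P0=3  P1=9  P2=12  P3=4
Turnaround(P1) = completion − arrival = 14 − 5 = 9

9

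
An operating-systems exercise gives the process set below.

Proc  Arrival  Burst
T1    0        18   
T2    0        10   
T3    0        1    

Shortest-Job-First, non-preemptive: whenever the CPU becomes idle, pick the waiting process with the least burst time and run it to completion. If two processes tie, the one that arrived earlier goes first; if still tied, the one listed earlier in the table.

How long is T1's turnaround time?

Timeline: | T3 0-1 | T2 1-11 | T1 11-29 |
Completion: T1=29  T2=11  T3=1
Turnaround (C−A): T1=29  T2=11  T3=1
Turnaround(T1) = completion − arrival = 29 − 0 = 29

29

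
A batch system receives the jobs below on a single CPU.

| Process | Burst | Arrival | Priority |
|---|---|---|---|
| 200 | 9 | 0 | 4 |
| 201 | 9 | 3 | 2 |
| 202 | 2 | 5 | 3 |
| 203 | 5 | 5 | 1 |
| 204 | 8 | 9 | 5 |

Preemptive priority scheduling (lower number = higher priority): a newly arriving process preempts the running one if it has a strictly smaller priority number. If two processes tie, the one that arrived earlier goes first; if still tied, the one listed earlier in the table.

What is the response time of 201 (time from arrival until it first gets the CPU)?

Timeline: | 200 0-3 | 201 3-5 | 203 5-10 | 201 10-17 | 202 17-19 | 200 19-25 | 204 25-33 |
Completion: 200=25  201=17  202=19  203=10  204=33
Response(201) = first start − arrival = 3 − 3 = 0

0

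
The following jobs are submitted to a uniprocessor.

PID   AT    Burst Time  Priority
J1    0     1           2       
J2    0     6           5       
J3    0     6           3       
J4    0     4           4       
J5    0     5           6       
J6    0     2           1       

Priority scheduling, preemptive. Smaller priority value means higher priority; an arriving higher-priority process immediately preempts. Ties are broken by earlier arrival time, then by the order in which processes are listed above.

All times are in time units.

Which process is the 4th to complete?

Gantt: | J6 0-2 | J1 2-3 | J3 3-9 | J4 9-13 | J2 13-19 | J5 19-24 |
Completion: J1=3  J2=19  J3=9  J4=13  J5=24  J6=2
Turnaround (C−A): J1=3  J2=19  J3=9  J4=13  J5=24  J6=2
Finish order: J6 → J1 → J3 → J4 → J2 → J5

J4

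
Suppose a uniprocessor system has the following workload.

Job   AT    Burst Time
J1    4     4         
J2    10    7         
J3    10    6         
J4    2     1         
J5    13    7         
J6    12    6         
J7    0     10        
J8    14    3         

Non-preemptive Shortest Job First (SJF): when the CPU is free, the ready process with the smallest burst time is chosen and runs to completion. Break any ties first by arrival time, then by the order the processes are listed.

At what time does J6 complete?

30

Gantt: | J7 0-10 | J4 10-11 | J1 11-15 | J8 15-18 | J3 18-24 | J6 24-30 | J2 30-37 | J5 37-44 |
Completion: J1=15  J2=37  J3=24  J4=11  J5=44  J6=30  J7=10  J8=18
Turnaround (C−A): J1=11  J2=27  J3=14  J4=9  J5=31  J6=18  J7=10  J8=4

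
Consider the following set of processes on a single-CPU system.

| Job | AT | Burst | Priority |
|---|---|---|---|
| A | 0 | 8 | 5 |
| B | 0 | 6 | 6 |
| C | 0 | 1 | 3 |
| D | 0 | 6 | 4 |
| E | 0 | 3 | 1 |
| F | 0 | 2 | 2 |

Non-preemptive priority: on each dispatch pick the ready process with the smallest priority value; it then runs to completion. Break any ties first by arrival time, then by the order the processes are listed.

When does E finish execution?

3

Gantt: | E 0-3 | F 3-5 | C 5-6 | D 6-12 | A 12-20 | B 20-26 |
Completion: A=20  B=26  C=6  D=12  E=3  F=5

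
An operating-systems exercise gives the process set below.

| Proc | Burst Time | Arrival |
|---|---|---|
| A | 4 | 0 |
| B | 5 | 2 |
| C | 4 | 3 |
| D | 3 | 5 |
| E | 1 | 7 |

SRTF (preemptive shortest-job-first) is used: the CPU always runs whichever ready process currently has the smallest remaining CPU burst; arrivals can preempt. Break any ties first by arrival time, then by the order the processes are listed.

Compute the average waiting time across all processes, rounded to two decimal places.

3.20

Timeline: | A 0-4 | C 4-8 | E 8-9 | D 9-12 | B 12-17 |
Completion: A=4  B=17  C=8  D=12  E=9
Waiting times: A=0, B=10, C=1, D=4, E=1
Average waiting = (0+10+1+4+1) / 5 = 16/5 = 3.20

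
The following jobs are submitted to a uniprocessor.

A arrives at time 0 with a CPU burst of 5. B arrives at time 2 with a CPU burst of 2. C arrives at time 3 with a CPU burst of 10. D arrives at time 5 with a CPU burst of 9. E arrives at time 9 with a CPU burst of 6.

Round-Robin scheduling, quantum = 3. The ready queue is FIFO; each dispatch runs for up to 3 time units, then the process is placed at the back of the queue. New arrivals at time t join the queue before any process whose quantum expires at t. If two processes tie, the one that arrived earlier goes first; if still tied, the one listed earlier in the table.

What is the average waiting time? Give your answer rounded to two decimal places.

Timeline: | A 0-3 | B 3-5 | C 5-8 | A 8-10 | D 10-13 | C 13-16 | E 16-19 | D 19-22 | C 22-25 | E 25-28 | D 28-31 | C 31-32 |
Completion: A=10  B=5  C=32  D=31  E=28
Turnaround (C−A): A=10  B=3  C=29  D=26  E=19
Waiting times: A=5, B=1, C=19, D=17, E=13
Average waiting = (5+1+19+17+13) / 5 = 55/5 = 11.00

11.00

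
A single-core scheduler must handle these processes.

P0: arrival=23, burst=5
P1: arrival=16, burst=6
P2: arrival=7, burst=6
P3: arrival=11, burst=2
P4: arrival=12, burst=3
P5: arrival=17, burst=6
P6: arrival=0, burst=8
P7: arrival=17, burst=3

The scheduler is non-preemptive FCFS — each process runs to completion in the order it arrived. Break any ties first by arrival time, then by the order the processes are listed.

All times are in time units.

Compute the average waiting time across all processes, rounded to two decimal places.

5.50

Schedule: | P6 0-8 | P2 8-14 | P3 14-16 | P4 16-19 | P1 19-25 | P5 25-31 | P7 31-34 | P0 34-39 |
Completion: P0=39  P1=25  P2=14  P3=16  P4=19  P5=31  P6=8  P7=34
Turnaround (C−A): P0=16  P1=9  P2=7  P3=5  P4=7  P5=14  P6=8  P7=17
Waiting times: P0=11, P1=3, P2=1, P3=3, P4=4, P5=8, P6=0, P7=14
Average waiting = (11+3+1+3+4+8+0+14) / 8 = 44/8 = 5.50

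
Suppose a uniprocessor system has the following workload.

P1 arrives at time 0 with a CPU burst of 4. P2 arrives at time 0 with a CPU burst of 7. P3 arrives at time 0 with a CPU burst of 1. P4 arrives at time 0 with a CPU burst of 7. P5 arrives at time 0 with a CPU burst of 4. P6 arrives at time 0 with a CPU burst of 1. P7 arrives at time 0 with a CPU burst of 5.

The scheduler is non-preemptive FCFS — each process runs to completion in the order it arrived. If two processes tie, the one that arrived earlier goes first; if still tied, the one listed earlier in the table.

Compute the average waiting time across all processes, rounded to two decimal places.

Gantt: | P1 0-4 | P2 4-11 | P3 11-12 | P4 12-19 | P5 19-23 | P6 23-24 | P7 24-29 |
Completion: P1=4  P2=11  P3=12  P4=19  P5=23  P6=24  P7=29
Turnaround (C−A): P1=4  P2=11  P3=12  P4=19  P5=23  P6=24  P7=29
Waiting times: P1=0, P2=4, P3=11, P4=12, P5=19, P6=23, P7=24
Average waiting = (0+4+11+12+19+23+24) / 7 = 93/7 = 13.29

13.29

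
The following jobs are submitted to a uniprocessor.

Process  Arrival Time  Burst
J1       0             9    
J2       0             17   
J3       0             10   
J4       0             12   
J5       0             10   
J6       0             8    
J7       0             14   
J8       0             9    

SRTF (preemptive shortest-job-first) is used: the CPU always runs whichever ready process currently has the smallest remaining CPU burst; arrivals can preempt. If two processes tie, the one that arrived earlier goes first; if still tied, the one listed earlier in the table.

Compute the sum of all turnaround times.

352

Timeline: | J6 0-8 | J1 8-17 | J8 17-26 | J3 26-36 | J5 36-46 | J4 46-58 | J7 58-72 | J2 72-89 |
Completion: J1=17  J2=89  J3=36  J4=58  J5=46  J6=8  J7=72  J8=26
Turnaround = completion − arrival: J1=17, J2=89, J3=36, J4=58, J5=46, J6=8, J7=72, J8=26
Total turnaround = 17 + 89 + 36 + 58 + 46 + 8 + 72 + 26 = 352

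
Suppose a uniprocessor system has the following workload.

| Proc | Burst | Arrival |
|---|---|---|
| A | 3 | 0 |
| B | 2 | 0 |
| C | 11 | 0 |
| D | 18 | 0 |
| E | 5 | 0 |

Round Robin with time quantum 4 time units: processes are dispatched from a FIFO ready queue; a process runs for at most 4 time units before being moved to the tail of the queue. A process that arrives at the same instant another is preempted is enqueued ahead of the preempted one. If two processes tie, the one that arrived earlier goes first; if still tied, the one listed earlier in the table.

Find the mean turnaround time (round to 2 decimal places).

20.40

Schedule: | A 0-3 | B 3-5 | C 5-9 | D 9-13 | E 13-17 | C 17-21 | D 21-25 | E 25-26 | C 26-29 | D 29-39 |
Completion: A=3  B=5  C=29  D=39  E=26
Turnaround (C−A): A=3  B=5  C=29  D=39  E=26
Turnaround times: A=3, B=5, C=29, D=39, E=26
Average turnaround = (3+5+29+39+26) / 5 = 102/5 = 20.40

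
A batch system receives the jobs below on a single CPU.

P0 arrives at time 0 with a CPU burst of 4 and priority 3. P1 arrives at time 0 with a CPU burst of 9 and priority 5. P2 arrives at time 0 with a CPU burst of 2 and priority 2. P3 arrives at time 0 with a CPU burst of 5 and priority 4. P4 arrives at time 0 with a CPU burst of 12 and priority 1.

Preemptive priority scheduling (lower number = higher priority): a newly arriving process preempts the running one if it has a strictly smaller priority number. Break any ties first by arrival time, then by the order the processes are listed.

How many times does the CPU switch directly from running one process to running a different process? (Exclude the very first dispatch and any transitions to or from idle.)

Schedule: | P4 0-12 | P2 12-14 | P0 14-18 | P3 18-23 | P1 23-32 |
Completion: P0=18  P1=32  P2=14  P3=23  P4=12

4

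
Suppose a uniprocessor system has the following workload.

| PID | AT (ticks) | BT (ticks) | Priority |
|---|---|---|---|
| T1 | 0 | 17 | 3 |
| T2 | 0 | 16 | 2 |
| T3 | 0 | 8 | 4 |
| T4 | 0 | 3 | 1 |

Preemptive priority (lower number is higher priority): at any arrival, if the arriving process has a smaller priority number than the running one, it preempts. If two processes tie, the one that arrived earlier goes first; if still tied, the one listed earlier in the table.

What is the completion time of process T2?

19

Timeline: | T4 0-3 | T2 3-19 | T1 19-36 | T3 36-44 |
Completion: T1=36  T2=19  T3=44  T4=3
Turnaround (C−A): T1=36  T2=19  T3=44  T4=3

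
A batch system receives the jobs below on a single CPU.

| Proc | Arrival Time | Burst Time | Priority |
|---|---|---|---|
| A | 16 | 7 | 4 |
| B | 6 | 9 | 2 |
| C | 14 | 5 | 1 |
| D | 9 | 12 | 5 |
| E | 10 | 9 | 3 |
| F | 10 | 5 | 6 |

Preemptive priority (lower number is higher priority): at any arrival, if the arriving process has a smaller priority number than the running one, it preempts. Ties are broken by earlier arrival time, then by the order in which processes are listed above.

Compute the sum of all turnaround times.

140

Schedule: | idle 0-6 | B 6-14 | C 14-19 | B 19-20 | E 20-29 | A 29-36 | D 36-48 | F 48-53 |
Completion: A=36  B=20  C=19  D=48  E=29  F=53
Turnaround = completion − arrival: A=20, B=14, C=5, D=39, E=19, F=43
Total turnaround = 20 + 14 + 5 + 39 + 19 + 43 = 140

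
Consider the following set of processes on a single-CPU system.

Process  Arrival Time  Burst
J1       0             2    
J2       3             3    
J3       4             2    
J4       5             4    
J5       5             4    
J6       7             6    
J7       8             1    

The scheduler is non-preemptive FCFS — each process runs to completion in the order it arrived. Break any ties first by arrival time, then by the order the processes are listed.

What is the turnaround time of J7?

Timeline: | J1 0-2 | idle 2-3 | J2 3-6 | J3 6-8 | J4 8-12 | J5 12-16 | J6 16-22 | J7 22-23 |
Completion: J1=2  J2=6  J3=8  J4=12  J5=16  J6=22  J7=23
Turnaround (C−A): J1=2  J2=3  J3=4  J4=7  J5=11  J6=15  J7=15
Turnaround(J7) = completion − arrival = 23 − 8 = 15

15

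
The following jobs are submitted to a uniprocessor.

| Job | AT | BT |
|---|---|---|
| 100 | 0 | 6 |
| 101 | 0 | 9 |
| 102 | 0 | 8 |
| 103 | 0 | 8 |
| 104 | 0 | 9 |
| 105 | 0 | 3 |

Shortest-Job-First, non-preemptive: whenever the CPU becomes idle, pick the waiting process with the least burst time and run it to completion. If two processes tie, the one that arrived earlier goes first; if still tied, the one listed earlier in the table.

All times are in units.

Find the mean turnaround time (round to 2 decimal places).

Gantt: | 105 0-3 | 100 3-9 | 102 9-17 | 103 17-25 | 101 25-34 | 104 34-43 |
Completion: 100=9  101=34  102=17  103=25  104=43  105=3
Turnaround (C−A): 100=9  101=34  102=17  103=25  104=43  105=3
Turnaround times: 100=9, 101=34, 102=17, 103=25, 104=43, 105=3
Average turnaround = (9+34+17+25+43+3) / 6 = 131/6 = 21.83

21.83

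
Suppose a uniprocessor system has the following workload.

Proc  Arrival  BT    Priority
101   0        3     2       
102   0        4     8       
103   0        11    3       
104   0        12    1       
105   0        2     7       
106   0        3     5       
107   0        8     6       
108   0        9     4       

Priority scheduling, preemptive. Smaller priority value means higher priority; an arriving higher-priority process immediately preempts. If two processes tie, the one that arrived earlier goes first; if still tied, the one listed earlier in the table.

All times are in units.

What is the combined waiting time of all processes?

220

Timeline: | 104 0-12 | 101 12-15 | 103 15-26 | 108 26-35 | 106 35-38 | 107 38-46 | 105 46-48 | 102 48-52 |
Completion: 101=15  102=52  103=26  104=12  105=48  106=38  107=46  108=35
Turnaround (C−A): 101=15  102=52  103=26  104=12  105=48  106=38  107=46  108=35
Waiting = turnaround − burst: 101=12, 102=48, 103=15, 104=0, 105=46, 106=35, 107=38, 108=26
Total waiting = 12 + 48 + 15 + 0 + 46 + 35 + 38 + 26 = 220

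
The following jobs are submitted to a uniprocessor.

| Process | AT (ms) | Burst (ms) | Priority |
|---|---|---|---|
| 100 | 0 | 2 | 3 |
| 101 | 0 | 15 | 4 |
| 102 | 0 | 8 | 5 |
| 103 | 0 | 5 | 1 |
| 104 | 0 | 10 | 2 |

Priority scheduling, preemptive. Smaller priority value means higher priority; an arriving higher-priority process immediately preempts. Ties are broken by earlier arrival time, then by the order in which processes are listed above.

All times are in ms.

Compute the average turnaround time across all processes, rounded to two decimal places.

21.80

Gantt: | 103 0-5 | 104 5-15 | 100 15-17 | 101 17-32 | 102 32-40 |
Completion: 100=17  101=32  102=40  103=5  104=15
Turnaround times: 100=17, 101=32, 102=40, 103=5, 104=15
Average turnaround = (17+32+40+5+15) / 5 = 109/5 = 21.80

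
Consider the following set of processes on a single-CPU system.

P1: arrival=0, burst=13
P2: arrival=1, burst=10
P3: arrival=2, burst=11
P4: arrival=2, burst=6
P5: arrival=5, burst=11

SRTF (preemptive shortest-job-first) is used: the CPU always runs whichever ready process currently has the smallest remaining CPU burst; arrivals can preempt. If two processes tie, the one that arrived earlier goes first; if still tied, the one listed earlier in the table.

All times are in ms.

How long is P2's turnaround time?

16

Schedule: | P1 0-1 | P2 1-2 | P4 2-8 | P2 8-17 | P3 17-28 | P5 28-39 | P1 39-51 |
Completion: P1=51  P2=17  P3=28  P4=8  P5=39
Turnaround (C−A): P1=51  P2=16  P3=26  P4=6  P5=34
Turnaround(P2) = completion − arrival = 17 − 1 = 16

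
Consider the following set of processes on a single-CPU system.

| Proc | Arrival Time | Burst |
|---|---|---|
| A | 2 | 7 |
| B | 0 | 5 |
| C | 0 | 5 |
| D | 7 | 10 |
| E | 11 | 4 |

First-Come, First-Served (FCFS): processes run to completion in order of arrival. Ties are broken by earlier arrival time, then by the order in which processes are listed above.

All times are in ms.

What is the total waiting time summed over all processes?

Schedule: | B 0-5 | C 5-10 | A 10-17 | D 17-27 | E 27-31 |
Completion: A=17  B=5  C=10  D=27  E=31
Turnaround (C−A): A=15  B=5  C=10  D=20  E=20
Waiting = turnaround − burst: A=8, B=0, C=5, D=10, E=16
Total waiting = 8 + 0 + 5 + 10 + 16 = 39

39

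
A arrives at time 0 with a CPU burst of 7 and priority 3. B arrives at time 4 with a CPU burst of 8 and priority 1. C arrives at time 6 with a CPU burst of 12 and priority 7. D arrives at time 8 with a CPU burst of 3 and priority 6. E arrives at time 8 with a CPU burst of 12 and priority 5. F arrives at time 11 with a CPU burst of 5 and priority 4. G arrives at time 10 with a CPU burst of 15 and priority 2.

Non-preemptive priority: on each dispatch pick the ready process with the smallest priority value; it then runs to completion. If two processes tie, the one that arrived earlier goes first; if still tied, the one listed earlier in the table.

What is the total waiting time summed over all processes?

Gantt: | A 0-7 | B 7-15 | G 15-30 | F 30-35 | E 35-47 | D 47-50 | C 50-62 |
Completion: A=7  B=15  C=62  D=50  E=47  F=35  G=30
Turnaround (C−A): A=7  B=11  C=56  D=42  E=39  F=24  G=20
Waiting = turnaround − burst: A=0, B=3, C=44, D=39, E=27, F=19, G=5
Total waiting = 0 + 3 + 44 + 39 + 27 + 19 + 5 = 137

137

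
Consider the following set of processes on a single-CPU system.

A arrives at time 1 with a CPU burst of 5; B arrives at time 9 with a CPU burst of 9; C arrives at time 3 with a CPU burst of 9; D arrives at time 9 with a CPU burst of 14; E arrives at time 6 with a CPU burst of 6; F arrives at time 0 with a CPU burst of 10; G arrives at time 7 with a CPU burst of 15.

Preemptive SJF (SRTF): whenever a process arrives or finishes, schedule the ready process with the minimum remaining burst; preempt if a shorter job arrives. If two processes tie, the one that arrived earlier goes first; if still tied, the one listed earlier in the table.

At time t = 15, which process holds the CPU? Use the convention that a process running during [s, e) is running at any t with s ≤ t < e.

Gantt: | F 0-1 | A 1-6 | E 6-12 | F 12-21 | C 21-30 | B 30-39 | D 39-53 | G 53-68 |
Completion: A=6  B=39  C=30  D=53  E=12  F=21  G=68
Turnaround (C−A): A=5  B=30  C=27  D=44  E=6  F=21  G=61

F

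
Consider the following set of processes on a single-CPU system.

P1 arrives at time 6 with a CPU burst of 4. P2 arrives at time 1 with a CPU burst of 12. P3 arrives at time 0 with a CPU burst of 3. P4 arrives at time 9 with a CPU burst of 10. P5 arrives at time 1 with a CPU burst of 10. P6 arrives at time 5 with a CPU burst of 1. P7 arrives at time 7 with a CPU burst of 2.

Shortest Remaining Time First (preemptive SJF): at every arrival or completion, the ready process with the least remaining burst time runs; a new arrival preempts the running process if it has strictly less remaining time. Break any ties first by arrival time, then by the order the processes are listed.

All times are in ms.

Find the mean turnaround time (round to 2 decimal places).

13.29

Timeline: | P3 0-3 | P5 3-5 | P6 5-6 | P1 6-7 | P7 7-9 | P1 9-12 | P5 12-20 | P4 20-30 | P2 30-42 |
Completion: P1=12  P2=42  P3=3  P4=30  P5=20  P6=6  P7=9
Turnaround (C−A): P1=6  P2=41  P3=3  P4=21  P5=19  P6=1  P7=2
Turnaround times: P1=6, P2=41, P3=3, P4=21, P5=19, P6=1, P7=2
Average turnaround = (6+41+3+21+19+1+2) / 7 = 93/7 = 13.29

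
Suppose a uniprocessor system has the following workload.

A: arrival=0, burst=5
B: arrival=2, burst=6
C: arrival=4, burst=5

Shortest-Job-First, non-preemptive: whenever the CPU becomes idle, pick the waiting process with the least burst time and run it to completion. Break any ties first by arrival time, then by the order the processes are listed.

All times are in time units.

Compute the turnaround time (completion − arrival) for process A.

5

Schedule: | A 0-5 | C 5-10 | B 10-16 |
Completion: A=5  B=16  C=10
Turnaround (C−A): A=5  B=14  C=6
Turnaround(A) = completion − arrival = 5 − 0 = 5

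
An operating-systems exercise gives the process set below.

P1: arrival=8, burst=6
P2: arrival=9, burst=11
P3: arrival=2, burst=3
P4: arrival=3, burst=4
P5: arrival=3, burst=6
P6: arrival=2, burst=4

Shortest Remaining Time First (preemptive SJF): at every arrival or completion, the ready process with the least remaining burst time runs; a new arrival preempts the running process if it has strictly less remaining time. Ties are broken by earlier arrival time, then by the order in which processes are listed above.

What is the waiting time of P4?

Schedule: | idle 0-2 | P3 2-5 | P6 5-9 | P4 9-13 | P5 13-19 | P1 19-25 | P2 25-36 |
Completion: P1=25  P2=36  P3=5  P4=13  P5=19  P6=9
Turnaround (C−A): P1=17  P2=27  P3=3  P4=10  P5=16  P6=7
Waiting(P4) = turnaround − burst = 10 − 4 = 6

6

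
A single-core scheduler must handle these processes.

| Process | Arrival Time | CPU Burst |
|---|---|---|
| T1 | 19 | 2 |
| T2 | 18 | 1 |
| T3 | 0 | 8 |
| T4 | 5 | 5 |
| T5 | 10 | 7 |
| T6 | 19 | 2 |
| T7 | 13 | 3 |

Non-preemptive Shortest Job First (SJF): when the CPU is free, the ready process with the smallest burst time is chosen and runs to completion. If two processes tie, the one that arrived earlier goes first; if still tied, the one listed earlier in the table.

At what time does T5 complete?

23

Schedule: | T3 0-8 | T4 8-13 | T7 13-16 | T5 16-23 | T2 23-24 | T1 24-26 | T6 26-28 |
Completion: T1=26  T2=24  T3=8  T4=13  T5=23  T6=28  T7=16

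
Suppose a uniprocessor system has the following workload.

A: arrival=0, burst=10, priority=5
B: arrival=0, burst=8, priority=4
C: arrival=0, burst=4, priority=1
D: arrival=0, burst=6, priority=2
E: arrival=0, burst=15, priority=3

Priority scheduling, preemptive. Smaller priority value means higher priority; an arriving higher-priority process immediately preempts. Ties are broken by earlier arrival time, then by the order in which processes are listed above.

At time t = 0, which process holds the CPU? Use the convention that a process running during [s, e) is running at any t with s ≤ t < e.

C

Gantt: | C 0-4 | D 4-10 | E 10-25 | B 25-33 | A 33-43 |
Completion: A=43  B=33  C=4  D=10  E=25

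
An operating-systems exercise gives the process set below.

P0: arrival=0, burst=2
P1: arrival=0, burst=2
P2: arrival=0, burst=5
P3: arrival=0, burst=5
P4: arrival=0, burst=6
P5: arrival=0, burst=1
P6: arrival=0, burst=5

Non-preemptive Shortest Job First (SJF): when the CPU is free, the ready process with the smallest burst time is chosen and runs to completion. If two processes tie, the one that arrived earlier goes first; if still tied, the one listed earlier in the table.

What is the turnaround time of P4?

26

Schedule: | P5 0-1 | P0 1-3 | P1 3-5 | P2 5-10 | P3 10-15 | P6 15-20 | P4 20-26 |
Completion: P0=3  P1=5  P2=10  P3=15  P4=26  P5=1  P6=20
Turnaround(P4) = completion − arrival = 26 − 0 = 26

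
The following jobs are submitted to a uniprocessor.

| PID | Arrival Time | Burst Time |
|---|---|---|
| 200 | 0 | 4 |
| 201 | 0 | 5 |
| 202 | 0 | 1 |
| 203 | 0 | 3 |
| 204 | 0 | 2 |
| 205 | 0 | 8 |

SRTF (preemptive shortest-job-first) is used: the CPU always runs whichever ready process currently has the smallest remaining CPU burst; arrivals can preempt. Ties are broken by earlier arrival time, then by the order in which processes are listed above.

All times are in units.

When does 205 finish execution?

23

Schedule: | 202 0-1 | 204 1-3 | 203 3-6 | 200 6-10 | 201 10-15 | 205 15-23 |
Completion: 200=10  201=15  202=1  203=6  204=3  205=23
Turnaround (C−A): 200=10  201=15  202=1  203=6  204=3  205=23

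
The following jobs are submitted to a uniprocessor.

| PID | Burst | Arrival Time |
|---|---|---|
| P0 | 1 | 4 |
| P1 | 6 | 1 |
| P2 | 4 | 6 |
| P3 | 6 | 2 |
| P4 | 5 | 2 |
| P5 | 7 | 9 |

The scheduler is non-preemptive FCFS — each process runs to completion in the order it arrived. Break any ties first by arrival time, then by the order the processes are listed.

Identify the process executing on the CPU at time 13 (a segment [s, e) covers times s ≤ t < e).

Schedule: | idle 0-1 | P1 1-7 | P3 7-13 | P4 13-18 | P0 18-19 | P2 19-23 | P5 23-30 |
Completion: P0=19  P1=7  P2=23  P3=13  P4=18  P5=30
Turnaround (C−A): P0=15  P1=6  P2=17  P3=11  P4=16  P5=21

P4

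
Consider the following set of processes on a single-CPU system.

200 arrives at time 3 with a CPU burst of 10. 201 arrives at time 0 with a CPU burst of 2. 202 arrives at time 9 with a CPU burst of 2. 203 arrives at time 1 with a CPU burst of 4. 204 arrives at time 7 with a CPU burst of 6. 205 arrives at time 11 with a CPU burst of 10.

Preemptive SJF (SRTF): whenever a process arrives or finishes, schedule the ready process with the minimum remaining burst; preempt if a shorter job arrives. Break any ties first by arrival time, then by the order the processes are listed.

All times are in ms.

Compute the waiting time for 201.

0

Gantt: | 201 0-2 | 203 2-6 | 200 6-7 | 204 7-9 | 202 9-11 | 204 11-15 | 200 15-24 | 205 24-34 |
Completion: 200=24  201=2  202=11  203=6  204=15  205=34
Turnaround (C−A): 200=21  201=2  202=2  203=5  204=8  205=23
Waiting(201) = turnaround − burst = 2 − 2 = 0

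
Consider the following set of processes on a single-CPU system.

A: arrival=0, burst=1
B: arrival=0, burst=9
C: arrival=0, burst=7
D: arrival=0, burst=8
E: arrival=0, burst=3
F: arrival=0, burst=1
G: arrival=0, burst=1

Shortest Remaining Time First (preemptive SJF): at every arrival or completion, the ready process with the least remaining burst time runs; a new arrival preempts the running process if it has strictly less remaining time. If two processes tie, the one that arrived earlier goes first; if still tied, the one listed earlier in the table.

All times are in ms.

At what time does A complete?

Gantt: | A 0-1 | F 1-2 | G 2-3 | E 3-6 | C 6-13 | D 13-21 | B 21-30 |
Completion: A=1  B=30  C=13  D=21  E=6  F=2  G=3

1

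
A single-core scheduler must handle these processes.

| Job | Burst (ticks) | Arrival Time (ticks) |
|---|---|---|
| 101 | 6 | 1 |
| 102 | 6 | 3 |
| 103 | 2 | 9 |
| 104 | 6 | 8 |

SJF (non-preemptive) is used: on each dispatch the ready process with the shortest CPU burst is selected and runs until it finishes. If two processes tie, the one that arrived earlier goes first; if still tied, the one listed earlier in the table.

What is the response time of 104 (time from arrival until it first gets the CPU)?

Schedule: | idle 0-1 | 101 1-7 | 102 7-13 | 103 13-15 | 104 15-21 |
Completion: 101=7  102=13  103=15  104=21
Response(104) = first start − arrival = 15 − 8 = 7

7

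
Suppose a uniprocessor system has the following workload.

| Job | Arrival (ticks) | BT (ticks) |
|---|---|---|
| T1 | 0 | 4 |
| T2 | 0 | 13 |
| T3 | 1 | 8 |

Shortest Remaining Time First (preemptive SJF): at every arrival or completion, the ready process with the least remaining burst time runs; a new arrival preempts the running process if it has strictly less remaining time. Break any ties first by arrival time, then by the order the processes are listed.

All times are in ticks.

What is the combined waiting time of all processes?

15

Gantt: | T1 0-4 | T3 4-12 | T2 12-25 |
Completion: T1=4  T2=25  T3=12
Turnaround (C−A): T1=4  T2=25  T3=11
Waiting = turnaround − burst: T1=0, T2=12, T3=3
Total waiting = 0 + 12 + 3 = 15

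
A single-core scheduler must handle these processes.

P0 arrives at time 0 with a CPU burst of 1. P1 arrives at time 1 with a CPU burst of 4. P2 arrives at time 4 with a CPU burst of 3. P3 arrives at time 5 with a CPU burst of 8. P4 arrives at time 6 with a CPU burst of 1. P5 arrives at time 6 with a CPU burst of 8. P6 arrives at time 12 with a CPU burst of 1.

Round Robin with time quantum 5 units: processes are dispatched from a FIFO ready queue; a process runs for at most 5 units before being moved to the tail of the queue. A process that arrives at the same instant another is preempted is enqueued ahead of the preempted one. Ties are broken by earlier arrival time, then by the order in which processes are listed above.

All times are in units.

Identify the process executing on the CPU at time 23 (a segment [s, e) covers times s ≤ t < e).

P5

Schedule: | P0 0-1 | P1 1-5 | P2 5-8 | P3 8-13 | P4 13-14 | P5 14-19 | P6 19-20 | P3 20-23 | P5 23-26 |
Completion: P0=1  P1=5  P2=8  P3=23  P4=14  P5=26  P6=20
Turnaround (C−A): P0=1  P1=4  P2=4  P3=18  P4=8  P5=20  P6=8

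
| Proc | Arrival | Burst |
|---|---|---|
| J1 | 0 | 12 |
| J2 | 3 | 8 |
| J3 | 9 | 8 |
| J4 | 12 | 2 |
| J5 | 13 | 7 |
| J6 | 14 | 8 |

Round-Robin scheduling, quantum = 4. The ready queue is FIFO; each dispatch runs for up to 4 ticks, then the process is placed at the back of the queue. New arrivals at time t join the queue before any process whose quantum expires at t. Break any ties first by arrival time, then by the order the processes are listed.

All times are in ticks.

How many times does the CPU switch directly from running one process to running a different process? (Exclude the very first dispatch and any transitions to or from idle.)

11

Gantt: | J1 0-4 | J2 4-8 | J1 8-12 | J2 12-16 | J3 16-20 | J4 20-22 | J1 22-26 | J5 26-30 | J6 30-34 | J3 34-38 | J5 38-41 | J6 41-45 |
Completion: J1=26  J2=16  J3=38  J4=22  J5=41  J6=45
Turnaround (C−A): J1=26  J2=13  J3=29  J4=10  J5=28  J6=31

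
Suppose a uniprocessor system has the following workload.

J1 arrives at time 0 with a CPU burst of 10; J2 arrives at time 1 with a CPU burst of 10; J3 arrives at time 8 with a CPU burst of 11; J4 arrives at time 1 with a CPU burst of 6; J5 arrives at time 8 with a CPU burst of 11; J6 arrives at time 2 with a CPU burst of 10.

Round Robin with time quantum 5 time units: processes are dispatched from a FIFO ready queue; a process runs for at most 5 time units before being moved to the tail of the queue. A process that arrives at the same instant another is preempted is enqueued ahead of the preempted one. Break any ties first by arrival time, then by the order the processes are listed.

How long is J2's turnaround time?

39

Timeline: | J1 0-5 | J2 5-10 | J4 10-15 | J6 15-20 | J1 20-25 | J3 25-30 | J5 30-35 | J2 35-40 | J4 40-41 | J6 41-46 | J3 46-51 | J5 51-56 | J3 56-57 | J5 57-58 |
Completion: J1=25  J2=40  J3=57  J4=41  J5=58  J6=46
Turnaround (C−A): J1=25  J2=39  J3=49  J4=40  J5=50  J6=44
Turnaround(J2) = completion − arrival = 40 − 1 = 39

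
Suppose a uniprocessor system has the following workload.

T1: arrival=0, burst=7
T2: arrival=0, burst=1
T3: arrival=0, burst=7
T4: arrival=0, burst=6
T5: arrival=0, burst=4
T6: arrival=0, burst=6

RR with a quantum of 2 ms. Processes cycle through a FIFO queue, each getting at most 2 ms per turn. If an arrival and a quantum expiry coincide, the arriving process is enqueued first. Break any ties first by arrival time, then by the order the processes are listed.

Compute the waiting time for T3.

Schedule: | T1 0-2 | T2 2-3 | T3 3-5 | T4 5-7 | T5 7-9 | T6 9-11 | T1 11-13 | T3 13-15 | T4 15-17 | T5 17-19 | T6 19-21 | T1 21-23 | T3 23-25 | T4 25-27 | T6 27-29 | T1 29-30 | T3 30-31 |
Completion: T1=30  T2=3  T3=31  T4=27  T5=19  T6=29
Turnaround (C−A): T1=30  T2=3  T3=31  T4=27  T5=19  T6=29
Waiting(T3) = turnaround − burst = 31 − 7 = 24

24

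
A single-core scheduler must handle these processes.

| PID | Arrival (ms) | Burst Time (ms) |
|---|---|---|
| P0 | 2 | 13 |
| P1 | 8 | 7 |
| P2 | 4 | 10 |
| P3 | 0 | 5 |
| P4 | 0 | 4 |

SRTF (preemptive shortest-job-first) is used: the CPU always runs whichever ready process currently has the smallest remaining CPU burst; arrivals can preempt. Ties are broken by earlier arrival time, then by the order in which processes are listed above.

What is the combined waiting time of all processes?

Gantt: | P4 0-4 | P3 4-9 | P1 9-16 | P2 16-26 | P0 26-39 |
Completion: P0=39  P1=16  P2=26  P3=9  P4=4
Waiting = turnaround − burst: P0=24, P1=1, P2=12, P3=4, P4=0
Total waiting = 24 + 1 + 12 + 4 + 0 = 41

41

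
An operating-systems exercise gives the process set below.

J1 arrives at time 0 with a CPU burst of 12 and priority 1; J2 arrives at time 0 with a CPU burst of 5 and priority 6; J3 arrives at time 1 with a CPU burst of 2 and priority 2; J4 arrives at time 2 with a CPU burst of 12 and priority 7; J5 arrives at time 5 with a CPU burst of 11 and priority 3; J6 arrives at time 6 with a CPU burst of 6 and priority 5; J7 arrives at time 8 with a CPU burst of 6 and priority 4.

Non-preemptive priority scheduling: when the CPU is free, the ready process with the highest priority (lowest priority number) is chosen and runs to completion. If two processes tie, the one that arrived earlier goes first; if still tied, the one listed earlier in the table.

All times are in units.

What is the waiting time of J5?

Gantt: | J1 0-12 | J3 12-14 | J5 14-25 | J7 25-31 | J6 31-37 | J2 37-42 | J4 42-54 |
Completion: J1=12  J2=42  J3=14  J4=54  J5=25  J6=37  J7=31
Turnaround (C−A): J1=12  J2=42  J3=13  J4=52  J5=20  J6=31  J7=23
Waiting(J5) = turnaround − burst = 20 − 11 = 9

9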